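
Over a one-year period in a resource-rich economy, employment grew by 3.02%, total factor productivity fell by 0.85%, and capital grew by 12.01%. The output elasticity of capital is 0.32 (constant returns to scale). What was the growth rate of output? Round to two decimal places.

Labor's share = 1 − 0.32 = 0.68.
Capital: 0.32 × 12.01 = 3.8432 pp.
Employment: 0.68 × 3.02 = 2.0536 pp.
Output growth = -0.85 + 5.8968 = 5.0468%.

5.05%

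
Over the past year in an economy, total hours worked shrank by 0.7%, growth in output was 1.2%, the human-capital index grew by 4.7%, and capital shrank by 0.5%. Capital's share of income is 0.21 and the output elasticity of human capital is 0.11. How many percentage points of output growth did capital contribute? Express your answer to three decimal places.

-0.105 percentage points

Contribution = share × growth = 0.21 × (-0.5) = -0.105 pp.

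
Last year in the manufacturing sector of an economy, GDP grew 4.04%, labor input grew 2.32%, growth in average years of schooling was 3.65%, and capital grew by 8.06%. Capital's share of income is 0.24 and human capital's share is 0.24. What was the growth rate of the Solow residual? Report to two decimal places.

Labor's share = 1 − 0.24 − 0.24 = 0.52.
Capital: 0.24 × 8.06 = 1.9344 pp.
Average years of schooling: 0.24 × 3.65 = 0.876 pp.
Labor input: 0.52 × 2.32 = 1.2064 pp.
TFP growth = 4.04 − 4.0168 = 0.0232%.

0.02%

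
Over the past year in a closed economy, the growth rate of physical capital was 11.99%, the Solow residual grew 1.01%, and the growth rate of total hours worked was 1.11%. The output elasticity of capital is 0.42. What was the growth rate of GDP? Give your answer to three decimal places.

GDP grew 6.690%.

Labor's share = 1 − 0.42 = 0.58.
Physical capital: 0.42 × 11.99 = 5.0358 pp.
Total hours worked: 0.58 × 1.11 = 0.6438 pp.
Output growth = 1.01 + 5.6796 = 6.6896%.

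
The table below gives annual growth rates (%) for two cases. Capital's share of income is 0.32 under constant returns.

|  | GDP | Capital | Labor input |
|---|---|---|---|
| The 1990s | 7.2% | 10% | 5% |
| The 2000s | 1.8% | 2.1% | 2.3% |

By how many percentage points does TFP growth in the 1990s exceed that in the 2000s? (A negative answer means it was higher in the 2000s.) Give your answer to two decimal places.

1.04 percentage points

Labor's share = 1 − 0.32 = 0.68.
The 1990s: TFP = 7.2 − 3.2 − 3.4 = 0.6%.
The 2000s: TFP = 1.8 − 0.672 − 1.564 = -0.436%.
Difference = 0.6 − (-0.436) = 1.036 pp.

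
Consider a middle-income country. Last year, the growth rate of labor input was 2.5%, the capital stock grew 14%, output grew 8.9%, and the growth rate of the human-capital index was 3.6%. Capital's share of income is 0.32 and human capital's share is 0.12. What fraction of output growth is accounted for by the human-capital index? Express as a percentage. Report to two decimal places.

The human-capital index contributed 0.12 × 3.6 = 0.432 pp.
Share of growth = 0.432 / 8.9 × 100 = 4.8539%.

4.85%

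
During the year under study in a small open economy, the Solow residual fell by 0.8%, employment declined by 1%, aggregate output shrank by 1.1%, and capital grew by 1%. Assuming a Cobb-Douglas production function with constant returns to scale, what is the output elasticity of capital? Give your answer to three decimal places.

0.350

gY = gA + α·gK + (1−α)·gL, so gY − gA − gL = α(gK − gL).
-1.1 + 0.8 + 1 = α × (1 − (-1)).
0.7 = 2 α, so α = 0.35.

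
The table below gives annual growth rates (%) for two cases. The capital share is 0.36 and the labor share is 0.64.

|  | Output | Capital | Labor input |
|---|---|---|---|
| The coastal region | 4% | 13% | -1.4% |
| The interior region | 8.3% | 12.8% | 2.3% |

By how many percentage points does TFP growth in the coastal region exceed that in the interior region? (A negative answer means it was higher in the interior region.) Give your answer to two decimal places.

-2.00 percentage points

Labor's share = 1 − 0.36 = 0.64.
The coastal region: TFP = 4 − 4.68 + 0.896 = 0.216%.
The interior region: TFP = 8.3 − 4.608 − 1.472 = 2.22%.
Difference = 0.216 − (2.22) = -2.004 pp.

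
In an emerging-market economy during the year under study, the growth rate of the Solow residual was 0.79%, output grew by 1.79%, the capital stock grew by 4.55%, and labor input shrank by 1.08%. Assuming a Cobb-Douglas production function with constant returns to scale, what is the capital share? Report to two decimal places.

gY = gA + α·gK + (1−α)·gL, so gY − gA − gL = α(gK − gL).
1.79 − 0.79 + 1.08 = α × (4.55 − (-1.08)).
2.08 = 5.63 α, so α = 0.3694.

α = 0.37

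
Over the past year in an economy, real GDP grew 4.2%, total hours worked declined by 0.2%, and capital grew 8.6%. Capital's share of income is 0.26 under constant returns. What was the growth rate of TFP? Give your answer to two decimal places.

Labor's share = 1 − 0.26 = 0.74.
Capital: 0.26 × 8.6 = 2.236 pp.
Total hours worked: 0.74 × (-0.2) = -0.148 pp.
TFP growth = 4.2 − 2.088 = 2.112%.

2.11%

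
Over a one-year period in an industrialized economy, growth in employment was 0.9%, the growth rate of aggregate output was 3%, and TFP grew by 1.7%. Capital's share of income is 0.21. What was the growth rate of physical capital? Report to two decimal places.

Labor's share = 1 − 0.21 = 0.79.
gY = gA + 0.79×0.9 + 0.21×g.
0.21×g = 3 − 1.7 − 0.711 = 0.589.
g = 0.589 / 0.21 = 2.8048%.

2.80%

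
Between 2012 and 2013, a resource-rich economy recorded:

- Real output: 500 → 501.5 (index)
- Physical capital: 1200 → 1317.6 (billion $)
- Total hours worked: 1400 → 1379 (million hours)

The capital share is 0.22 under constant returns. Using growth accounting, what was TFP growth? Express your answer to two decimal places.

-0.69%

Real output growth = (501.5 − 500) / 500 = 0.3%.
Physical capital growth = (1317.6 − 1200) / 1200 = 9.8%.
Total hours worked growth = (1379 − 1400) / 1400 = -1.5%.
Labor's share = 1 − 0.22 = 0.78.
Physical capital: 0.22 × 9.8 = 2.156 pp.
Total hours worked: 0.78 × (-1.5) = -1.17 pp.
TFP growth = 0.3 − 0.986 = -0.686%.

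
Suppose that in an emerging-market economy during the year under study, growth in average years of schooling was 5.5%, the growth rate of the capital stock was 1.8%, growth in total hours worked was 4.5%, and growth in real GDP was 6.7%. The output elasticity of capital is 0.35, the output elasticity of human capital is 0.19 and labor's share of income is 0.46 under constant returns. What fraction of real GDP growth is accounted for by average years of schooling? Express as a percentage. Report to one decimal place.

Average years of schooling contributed 0.19 × 5.5 = 1.045 pp.
Share of growth = 1.045 / 6.7 × 100 = 15.597%.

15.6%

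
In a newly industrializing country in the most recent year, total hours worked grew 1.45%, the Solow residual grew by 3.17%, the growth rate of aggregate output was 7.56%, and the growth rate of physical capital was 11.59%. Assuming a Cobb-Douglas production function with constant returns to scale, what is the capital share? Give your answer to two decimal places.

0.29

gY = gA + α·gK + (1−α)·gL, so gY − gA − gL = α(gK − gL).
7.56 − 3.17 − 1.45 = α × (11.59 − 1.45).
2.94 = 10.14 α, so α = 0.2899.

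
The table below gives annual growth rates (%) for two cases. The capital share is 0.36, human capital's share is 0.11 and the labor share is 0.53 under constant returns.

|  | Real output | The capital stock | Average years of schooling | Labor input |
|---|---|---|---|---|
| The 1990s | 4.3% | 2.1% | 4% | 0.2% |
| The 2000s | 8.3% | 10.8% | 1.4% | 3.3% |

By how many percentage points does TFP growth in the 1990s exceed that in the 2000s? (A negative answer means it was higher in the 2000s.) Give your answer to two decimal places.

0.49 percentage points

Labor's share = 1 − 0.36 − 0.11 = 0.53.
The 1990s: TFP = 4.3 − 0.756 − 0.44 − 0.106 = 2.998%.
The 2000s: TFP = 8.3 − 3.888 − 0.154 − 1.749 = 2.509%.
Difference = 2.998 − (2.509) = 0.489 pp.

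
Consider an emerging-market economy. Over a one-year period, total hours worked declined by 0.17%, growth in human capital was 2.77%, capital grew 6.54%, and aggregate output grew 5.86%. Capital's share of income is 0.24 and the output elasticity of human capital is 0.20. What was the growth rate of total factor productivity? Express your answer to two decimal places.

3.83%

Labor's share = 1 − 0.24 − 0.2 = 0.56.
Capital: 0.24 × 6.54 = 1.5696 pp.
Human capital: 0.2 × 2.77 = 0.554 pp.
Total hours worked: 0.56 × (-0.17) = -0.0952 pp.
TFP growth = 5.86 − 2.0284 = 3.8316%.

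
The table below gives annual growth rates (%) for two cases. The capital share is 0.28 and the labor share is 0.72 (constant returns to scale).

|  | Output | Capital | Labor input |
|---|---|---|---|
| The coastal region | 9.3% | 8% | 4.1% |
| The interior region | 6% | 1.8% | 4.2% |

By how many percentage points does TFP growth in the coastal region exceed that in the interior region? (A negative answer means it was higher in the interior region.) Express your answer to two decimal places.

Labor's share = 1 − 0.28 = 0.72.
The coastal region: TFP = 9.3 − 2.24 − 2.952 = 4.108%.
The interior region: TFP = 6 − 0.504 − 3.024 = 2.472%.
Difference = 4.108 − (2.472) = 1.636 pp.

1.64 percentage points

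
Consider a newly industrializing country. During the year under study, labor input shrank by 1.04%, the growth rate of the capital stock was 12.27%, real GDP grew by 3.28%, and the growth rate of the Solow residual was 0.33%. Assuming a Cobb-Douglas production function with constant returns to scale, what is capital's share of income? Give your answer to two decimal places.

gY = gA + α·gK + (1−α)·gL, so gY − gA − gL = α(gK − gL).
3.28 − 0.33 + 1.04 = α × (12.27 − (-1.04)).
3.99 = 13.31 α, so α = 0.2998.

0.30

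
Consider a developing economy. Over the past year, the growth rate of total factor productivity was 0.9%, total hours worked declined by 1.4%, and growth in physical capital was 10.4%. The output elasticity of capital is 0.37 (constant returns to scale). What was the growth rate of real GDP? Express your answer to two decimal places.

Labor's share = 1 − 0.37 = 0.63.
Physical capital: 0.37 × 10.4 = 3.848 pp.
Total hours worked: 0.63 × (-1.4) = -0.882 pp.
Output growth = 0.9 + 2.966 = 3.866%.

Real GDP grew 3.87%.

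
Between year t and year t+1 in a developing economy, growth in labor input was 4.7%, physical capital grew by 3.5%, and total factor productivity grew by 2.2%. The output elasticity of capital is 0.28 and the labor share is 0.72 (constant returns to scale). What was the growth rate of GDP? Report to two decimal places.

Labor's share = 1 − 0.28 = 0.72.
Physical capital: 0.28 × 3.5 = 0.98 pp.
Labor input: 0.72 × 4.7 = 3.384 pp.
Output growth = 2.2 + 4.364 = 6.564%.

GDP growth was 6.56%.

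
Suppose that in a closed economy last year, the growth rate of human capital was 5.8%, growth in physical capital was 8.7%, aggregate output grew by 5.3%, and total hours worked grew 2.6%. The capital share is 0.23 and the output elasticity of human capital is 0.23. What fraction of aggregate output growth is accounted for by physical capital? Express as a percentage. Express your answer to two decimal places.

37.75%

Physical capital contributed 0.23 × 8.7 = 2.001 pp.
Share of growth = 2.001 / 5.3 × 100 = 37.7547%.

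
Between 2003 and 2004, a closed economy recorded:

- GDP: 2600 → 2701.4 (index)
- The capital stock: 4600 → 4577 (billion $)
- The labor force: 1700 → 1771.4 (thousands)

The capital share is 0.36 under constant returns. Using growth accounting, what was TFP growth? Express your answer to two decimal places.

GDP growth = (2701.4 − 2600) / 2600 = 3.9%.
The capital stock growth = (4577 − 4600) / 4600 = -0.5%.
The labor force growth = (1771.4 − 1700) / 1700 = 4.2%.
Labor's share = 1 − 0.36 = 0.64.
The capital stock: 0.36 × (-0.5) = -0.18 pp.
The labor force: 0.64 × 4.2 = 2.688 pp.
TFP growth = 3.9 − 2.508 = 1.392%.

1.39%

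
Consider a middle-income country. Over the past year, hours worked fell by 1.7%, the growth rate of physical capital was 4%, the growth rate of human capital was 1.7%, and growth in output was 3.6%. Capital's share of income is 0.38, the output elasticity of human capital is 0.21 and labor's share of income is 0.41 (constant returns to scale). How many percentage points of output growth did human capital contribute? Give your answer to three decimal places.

Contribution = share × growth = 0.21 × 1.7 = 0.357 pp.

0.357 percentage points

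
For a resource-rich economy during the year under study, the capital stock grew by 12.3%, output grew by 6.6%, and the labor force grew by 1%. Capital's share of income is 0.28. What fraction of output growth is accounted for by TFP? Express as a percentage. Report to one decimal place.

TFP accounted for 36.9% of growth.

Labor's share = 1 − 0.28 = 0.72.
The capital stock: 0.28 × 12.3 = 3.444 pp.
The labor force: 0.72 × 1 = 0.72 pp.
TFP growth = 6.6 − 4.164 = 2.436%.
TFP share of growth = 2.436 / 6.6 × 100 = 36.909%.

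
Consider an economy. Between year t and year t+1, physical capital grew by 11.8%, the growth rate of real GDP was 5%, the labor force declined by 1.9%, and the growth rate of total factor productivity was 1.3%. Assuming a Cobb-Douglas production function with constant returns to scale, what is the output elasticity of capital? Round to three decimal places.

gY = gA + α·gK + (1−α)·gL, so gY − gA − gL = α(gK − gL).
5 − 1.3 + 1.9 = α × (11.8 − (-1.9)).
5.6 = 13.7 α, so α = 0.40876.

The output elasticity of capital is 0.409.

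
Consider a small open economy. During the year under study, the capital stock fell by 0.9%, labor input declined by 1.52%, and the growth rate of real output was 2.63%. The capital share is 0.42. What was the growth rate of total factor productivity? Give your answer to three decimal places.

Total factor productivity growth was 3.890%.

Labor's share = 1 − 0.42 = 0.58.
The capital stock: 0.42 × (-0.9) = -0.378 pp.
Labor input: 0.58 × (-1.52) = -0.8816 pp.
TFP growth = 2.63 + 1.2596 = 3.8896%.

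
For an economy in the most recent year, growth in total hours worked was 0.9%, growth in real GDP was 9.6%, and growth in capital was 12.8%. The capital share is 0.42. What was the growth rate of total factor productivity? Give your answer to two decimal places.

Total factor productivity grew 3.70%.

Labor's share = 1 − 0.42 = 0.58.
Capital: 0.42 × 12.8 = 5.376 pp.
Total hours worked: 0.58 × 0.9 = 0.522 pp.
TFP growth = 9.6 − 5.898 = 3.702%.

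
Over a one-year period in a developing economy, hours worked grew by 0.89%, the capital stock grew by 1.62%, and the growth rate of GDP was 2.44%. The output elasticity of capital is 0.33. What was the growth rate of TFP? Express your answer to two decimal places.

Labor's share = 1 − 0.33 = 0.67.
The capital stock: 0.33 × 1.62 = 0.5346 pp.
Hours worked: 0.67 × 0.89 = 0.5963 pp.
TFP growth = 2.44 − 1.1309 = 1.3091%.

1.31%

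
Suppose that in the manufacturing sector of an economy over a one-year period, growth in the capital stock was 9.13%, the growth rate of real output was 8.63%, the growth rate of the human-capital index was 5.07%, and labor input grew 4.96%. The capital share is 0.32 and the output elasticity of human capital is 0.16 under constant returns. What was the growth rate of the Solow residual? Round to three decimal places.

2.318%

Labor's share = 1 − 0.32 − 0.16 = 0.52.
The capital stock: 0.32 × 9.13 = 2.9216 pp.
The human-capital index: 0.16 × 5.07 = 0.8112 pp.
Labor input: 0.52 × 4.96 = 2.5792 pp.
TFP growth = 8.63 − 6.312 = 2.318%.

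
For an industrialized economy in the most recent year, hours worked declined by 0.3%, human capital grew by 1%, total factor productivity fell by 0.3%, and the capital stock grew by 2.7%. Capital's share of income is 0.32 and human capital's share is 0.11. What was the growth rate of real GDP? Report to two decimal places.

Real GDP grew 0.50%.

Labor's share = 1 − 0.32 − 0.11 = 0.57.
The capital stock: 0.32 × 2.7 = 0.864 pp.
Human capital: 0.11 × 1 = 0.11 pp.
Hours worked: 0.57 × (-0.3) = -0.171 pp.
Output growth = -0.3 + 0.803 = 0.503%.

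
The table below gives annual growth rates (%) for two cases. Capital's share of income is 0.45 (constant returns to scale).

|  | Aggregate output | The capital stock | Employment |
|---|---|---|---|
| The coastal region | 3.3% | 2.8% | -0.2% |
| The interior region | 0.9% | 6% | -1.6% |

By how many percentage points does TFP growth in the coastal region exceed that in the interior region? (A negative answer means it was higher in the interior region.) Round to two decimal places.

3.07 percentage points

Labor's share = 1 − 0.45 = 0.55.
The coastal region: TFP = 3.3 − 1.26 + 0.11 = 2.15%.
The interior region: TFP = 0.9 − 2.7 + 0.88 = -0.92%.
Difference = 2.15 − (-0.92) = 3.07 pp.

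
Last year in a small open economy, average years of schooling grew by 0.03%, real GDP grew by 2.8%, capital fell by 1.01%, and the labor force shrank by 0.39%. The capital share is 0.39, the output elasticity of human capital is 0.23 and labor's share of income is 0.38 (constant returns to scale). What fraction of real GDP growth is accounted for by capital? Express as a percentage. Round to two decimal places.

Capital accounted for -14.07% of growth.

Capital contributed 0.39 × (-1.01) = -0.3939 pp.
Share of growth = -0.3939 / 2.8 × 100 = -14.0679%.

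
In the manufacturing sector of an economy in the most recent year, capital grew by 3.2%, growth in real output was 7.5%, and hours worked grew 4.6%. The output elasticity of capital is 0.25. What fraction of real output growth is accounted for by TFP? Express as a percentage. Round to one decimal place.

43.3%

Labor's share = 1 − 0.25 = 0.75.
Capital: 0.25 × 3.2 = 0.8 pp.
Hours worked: 0.75 × 4.6 = 3.45 pp.
TFP growth = 7.5 − 4.25 = 3.25%.
TFP share of growth = 3.25 / 7.5 × 100 = 43.333%.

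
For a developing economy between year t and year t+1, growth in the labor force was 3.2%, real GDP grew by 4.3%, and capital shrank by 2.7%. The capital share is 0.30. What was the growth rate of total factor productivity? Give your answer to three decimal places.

Labor's share = 1 − 0.3 = 0.7.
Capital: 0.3 × (-2.7) = -0.81 pp.
The labor force: 0.7 × 3.2 = 2.24 pp.
TFP growth = 4.3 − 1.43 = 2.87%.

Total factor productivity growth was 2.870%.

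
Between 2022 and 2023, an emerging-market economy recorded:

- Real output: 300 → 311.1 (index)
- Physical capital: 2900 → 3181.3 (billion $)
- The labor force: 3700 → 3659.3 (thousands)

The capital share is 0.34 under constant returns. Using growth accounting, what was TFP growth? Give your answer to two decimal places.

Real output growth = (311.1 − 300) / 300 = 3.7%.
Physical capital growth = (3181.3 − 2900) / 2900 = 9.7%.
The labor force growth = (3659.3 − 3700) / 3700 = -1.1%.
Labor's share = 1 − 0.34 = 0.66.
Physical capital: 0.34 × 9.7 = 3.298 pp.
The labor force: 0.66 × (-1.1) = -0.726 pp.
TFP growth = 3.7 − 2.572 = 1.128%.

TFP grew 1.13%.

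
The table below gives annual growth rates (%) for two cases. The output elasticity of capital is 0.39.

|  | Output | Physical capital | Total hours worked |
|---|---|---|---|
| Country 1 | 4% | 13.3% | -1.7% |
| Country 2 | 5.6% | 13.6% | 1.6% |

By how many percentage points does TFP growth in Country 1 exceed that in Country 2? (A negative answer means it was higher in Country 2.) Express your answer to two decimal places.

0.53 percentage points

Labor's share = 1 − 0.39 = 0.61.
Country 1: TFP = 4 − 5.187 + 1.037 = -0.15%.
Country 2: TFP = 5.6 − 5.304 − 0.976 = -0.68%.
Difference = -0.15 − (-0.68) = 0.53 pp.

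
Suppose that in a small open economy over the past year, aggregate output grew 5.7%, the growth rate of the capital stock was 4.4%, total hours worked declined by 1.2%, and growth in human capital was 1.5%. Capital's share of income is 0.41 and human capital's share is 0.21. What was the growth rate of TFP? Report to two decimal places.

Labor's share = 1 − 0.41 − 0.21 = 0.38.
The capital stock: 0.41 × 4.4 = 1.804 pp.
Human capital: 0.21 × 1.5 = 0.315 pp.
Total hours worked: 0.38 × (-1.2) = -0.456 pp.
TFP growth = 5.7 − 1.663 = 4.037%.

TFP growth was 4.04%.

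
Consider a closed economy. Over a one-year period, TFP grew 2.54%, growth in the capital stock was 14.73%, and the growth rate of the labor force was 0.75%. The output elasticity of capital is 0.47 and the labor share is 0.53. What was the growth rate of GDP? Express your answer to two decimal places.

Labor's share = 1 − 0.47 = 0.53.
The capital stock: 0.47 × 14.73 = 6.9231 pp.
The labor force: 0.53 × 0.75 = 0.3975 pp.
Output growth = 2.54 + 7.3206 = 9.8606%.

9.86%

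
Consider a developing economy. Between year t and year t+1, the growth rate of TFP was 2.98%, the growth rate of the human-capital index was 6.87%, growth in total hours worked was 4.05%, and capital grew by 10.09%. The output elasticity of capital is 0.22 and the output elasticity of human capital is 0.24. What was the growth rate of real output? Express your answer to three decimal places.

9.036%

Labor's share = 1 − 0.22 − 0.24 = 0.54.
Capital: 0.22 × 10.09 = 2.2198 pp.
The human-capital index: 0.24 × 6.87 = 1.6488 pp.
Total hours worked: 0.54 × 4.05 = 2.187 pp.
Output growth = 2.98 + 6.0556 = 9.0356%.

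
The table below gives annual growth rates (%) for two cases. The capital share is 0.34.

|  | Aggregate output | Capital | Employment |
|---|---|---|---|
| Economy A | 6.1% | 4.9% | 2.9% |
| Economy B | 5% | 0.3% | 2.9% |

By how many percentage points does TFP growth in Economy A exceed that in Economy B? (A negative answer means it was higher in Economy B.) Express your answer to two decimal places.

Labor's share = 1 − 0.34 = 0.66.
Economy A: TFP = 6.1 − 1.666 − 1.914 = 2.52%.
Economy B: TFP = 5 − 0.102 − 1.914 = 2.984%.
Difference = 2.52 − (2.984) = -0.464 pp.

-0.46 percentage points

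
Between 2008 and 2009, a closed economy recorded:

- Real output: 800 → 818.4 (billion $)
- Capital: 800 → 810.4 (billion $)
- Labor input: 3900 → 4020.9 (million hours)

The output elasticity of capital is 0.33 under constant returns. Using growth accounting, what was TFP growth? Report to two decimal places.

-0.21%

Real output growth = (818.4 − 800) / 800 = 2.3%.
Capital growth = (810.4 − 800) / 800 = 1.3%.
Labor input growth = (4020.9 − 3900) / 3900 = 3.1%.
Labor's share = 1 − 0.33 = 0.67.
Capital: 0.33 × 1.3 = 0.429 pp.
Labor input: 0.67 × 3.1 = 2.077 pp.
TFP growth = 2.3 − 2.506 = -0.206%.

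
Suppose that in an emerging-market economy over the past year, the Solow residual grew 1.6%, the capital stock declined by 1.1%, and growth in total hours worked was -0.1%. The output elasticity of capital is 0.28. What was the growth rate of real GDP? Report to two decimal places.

1.22%

Labor's share = 1 − 0.28 = 0.72.
The capital stock: 0.28 × (-1.1) = -0.308 pp.
Total hours worked: 0.72 × (-0.1) = -0.072 pp.
Output growth = 1.6 + (-0.38) = 1.22%.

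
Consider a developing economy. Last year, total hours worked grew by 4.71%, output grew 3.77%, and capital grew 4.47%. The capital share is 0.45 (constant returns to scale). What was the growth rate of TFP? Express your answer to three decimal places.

-0.832%

Labor's share = 1 − 0.45 = 0.55.
Capital: 0.45 × 4.47 = 2.0115 pp.
Total hours worked: 0.55 × 4.71 = 2.5905 pp.
TFP growth = 3.77 − 4.602 = -0.832%.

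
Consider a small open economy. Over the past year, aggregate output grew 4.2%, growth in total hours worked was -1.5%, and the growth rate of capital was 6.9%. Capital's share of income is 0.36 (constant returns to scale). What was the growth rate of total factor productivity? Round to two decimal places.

Labor's share = 1 − 0.36 = 0.64.
Capital: 0.36 × 6.9 = 2.484 pp.
Total hours worked: 0.64 × (-1.5) = -0.96 pp.
TFP growth = 4.2 − 1.524 = 2.676%.

Total factor productivity growth was 2.68%.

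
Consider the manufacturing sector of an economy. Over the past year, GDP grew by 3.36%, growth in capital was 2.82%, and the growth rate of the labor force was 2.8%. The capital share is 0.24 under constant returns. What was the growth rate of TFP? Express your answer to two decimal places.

Labor's share = 1 − 0.24 = 0.76.
Capital: 0.24 × 2.82 = 0.6768 pp.
The labor force: 0.76 × 2.8 = 2.128 pp.
TFP growth = 3.36 − 2.8048 = 0.5552%.

TFP grew 0.56%.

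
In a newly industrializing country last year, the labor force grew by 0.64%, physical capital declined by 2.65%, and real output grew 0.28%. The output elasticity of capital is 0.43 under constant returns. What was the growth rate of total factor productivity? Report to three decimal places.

Total factor productivity growth was 1.055%.

Labor's share = 1 − 0.43 = 0.57.
Physical capital: 0.43 × (-2.65) = -1.1395 pp.
The labor force: 0.57 × 0.64 = 0.3648 pp.
TFP growth = 0.28 + 0.7747 = 1.0547%.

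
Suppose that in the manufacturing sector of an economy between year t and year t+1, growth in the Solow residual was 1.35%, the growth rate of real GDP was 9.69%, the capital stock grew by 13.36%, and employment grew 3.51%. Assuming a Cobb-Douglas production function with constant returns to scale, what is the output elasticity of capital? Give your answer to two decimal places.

gY = gA + α·gK + (1−α)·gL, so gY − gA − gL = α(gK − gL).
9.69 − 1.35 − 3.51 = α × (13.36 − 3.51).
4.83 = 9.85 α, so α = 0.4904.

The output elasticity of capital is 0.49.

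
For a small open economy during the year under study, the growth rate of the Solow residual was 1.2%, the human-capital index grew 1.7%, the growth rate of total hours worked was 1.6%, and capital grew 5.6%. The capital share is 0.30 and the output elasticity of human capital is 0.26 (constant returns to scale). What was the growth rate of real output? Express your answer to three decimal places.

4.026%

Labor's share = 1 − 0.3 − 0.26 = 0.44.
Capital: 0.3 × 5.6 = 1.68 pp.
The human-capital index: 0.26 × 1.7 = 0.442 pp.
Total hours worked: 0.44 × 1.6 = 0.704 pp.
Output growth = 1.2 + 2.826 = 4.026%.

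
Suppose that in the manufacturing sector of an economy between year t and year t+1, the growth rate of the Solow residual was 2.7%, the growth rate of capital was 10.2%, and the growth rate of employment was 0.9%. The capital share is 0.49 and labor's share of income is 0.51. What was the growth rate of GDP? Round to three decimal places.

Labor's share = 1 − 0.49 = 0.51.
Capital: 0.49 × 10.2 = 4.998 pp.
Employment: 0.51 × 0.9 = 0.459 pp.
Output growth = 2.7 + 5.457 = 8.157%.

8.157%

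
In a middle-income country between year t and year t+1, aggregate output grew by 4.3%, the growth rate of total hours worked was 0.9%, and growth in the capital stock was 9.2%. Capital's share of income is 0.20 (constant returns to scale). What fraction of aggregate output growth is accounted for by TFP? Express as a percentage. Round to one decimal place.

Labor's share = 1 − 0.2 = 0.8.
The capital stock: 0.2 × 9.2 = 1.84 pp.
Total hours worked: 0.8 × 0.9 = 0.72 pp.
TFP growth = 4.3 − 2.56 = 1.74%.
TFP share of growth = 1.74 / 4.3 × 100 = 40.465%.

TFP accounted for 40.5% of growth.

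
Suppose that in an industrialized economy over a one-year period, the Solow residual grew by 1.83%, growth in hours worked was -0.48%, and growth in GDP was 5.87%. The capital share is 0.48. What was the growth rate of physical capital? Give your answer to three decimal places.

8.937%

Labor's share = 1 − 0.48 = 0.52.
gY = gA + 0.52×(-0.48) + 0.48×g.
0.48×g = 5.87 − 1.83 + 0.2496 = 4.2896.
g = 4.2896 / 0.48 = 8.93667%.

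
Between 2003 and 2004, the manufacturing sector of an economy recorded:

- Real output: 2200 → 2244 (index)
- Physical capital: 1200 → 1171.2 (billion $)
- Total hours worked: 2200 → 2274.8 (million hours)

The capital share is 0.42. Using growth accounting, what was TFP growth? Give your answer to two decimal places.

TFP growth was 1.04%.

Real output growth = (2244 − 2200) / 2200 = 2%.
Physical capital growth = (1171.2 − 1200) / 1200 = -2.4%.
Total hours worked growth = (2274.8 − 2200) / 2200 = 3.4%.
Labor's share = 1 − 0.42 = 0.58.
Physical capital: 0.42 × (-2.4) = -1.008 pp.
Total hours worked: 0.58 × 3.4 = 1.972 pp.
TFP growth = 2 − 0.964 = 1.036%.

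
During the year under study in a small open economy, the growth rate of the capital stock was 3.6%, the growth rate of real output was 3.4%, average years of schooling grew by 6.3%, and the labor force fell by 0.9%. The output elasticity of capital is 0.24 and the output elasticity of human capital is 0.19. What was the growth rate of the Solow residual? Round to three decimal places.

Labor's share = 1 − 0.24 − 0.19 = 0.57.
The capital stock: 0.24 × 3.6 = 0.864 pp.
Average years of schooling: 0.19 × 6.3 = 1.197 pp.
The labor force: 0.57 × (-0.9) = -0.513 pp.
TFP growth = 3.4 − 1.548 = 1.852%.

1.852%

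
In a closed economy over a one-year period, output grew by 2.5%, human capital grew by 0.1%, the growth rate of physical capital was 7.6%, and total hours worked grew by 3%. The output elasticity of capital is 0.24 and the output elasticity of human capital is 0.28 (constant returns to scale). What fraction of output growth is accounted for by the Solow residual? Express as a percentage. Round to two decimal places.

Labor's share = 1 − 0.24 − 0.28 = 0.48.
Physical capital: 0.24 × 7.6 = 1.824 pp.
Human capital: 0.28 × 0.1 = 0.028 pp.
Total hours worked: 0.48 × 3 = 1.44 pp.
TFP growth = 2.5 − 3.292 = -0.792%.
TFP share of growth = -0.792 / 2.5 × 100 = -31.68%.

The Solow residual accounted for -31.68% of growth.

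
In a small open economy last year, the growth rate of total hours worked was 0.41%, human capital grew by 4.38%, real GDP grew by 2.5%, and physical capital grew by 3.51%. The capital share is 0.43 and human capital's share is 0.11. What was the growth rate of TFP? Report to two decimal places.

0.32%

Labor's share = 1 − 0.43 − 0.11 = 0.46.
Physical capital: 0.43 × 3.51 = 1.5093 pp.
Human capital: 0.11 × 4.38 = 0.4818 pp.
Total hours worked: 0.46 × 0.41 = 0.1886 pp.
TFP growth = 2.5 − 2.1797 = 0.3203%.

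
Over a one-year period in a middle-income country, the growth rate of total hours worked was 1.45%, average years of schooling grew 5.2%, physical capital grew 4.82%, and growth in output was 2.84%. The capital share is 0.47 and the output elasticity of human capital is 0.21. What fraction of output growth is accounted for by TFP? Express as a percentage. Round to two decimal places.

TFP accounted for -34.56% of growth.

Labor's share = 1 − 0.47 − 0.21 = 0.32.
Physical capital: 0.47 × 4.82 = 2.2654 pp.
Average years of schooling: 0.21 × 5.2 = 1.092 pp.
Total hours worked: 0.32 × 1.45 = 0.464 pp.
TFP growth = 2.84 − 3.8214 = -0.9814%.
TFP share of growth = -0.9814 / 2.84 × 100 = -34.5563%.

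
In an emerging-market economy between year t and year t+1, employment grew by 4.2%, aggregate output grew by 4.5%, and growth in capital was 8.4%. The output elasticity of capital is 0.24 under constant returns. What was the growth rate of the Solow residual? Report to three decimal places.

-0.708%

Labor's share = 1 − 0.24 = 0.76.
Capital: 0.24 × 8.4 = 2.016 pp.
Employment: 0.76 × 4.2 = 3.192 pp.
TFP growth = 4.5 − 5.208 = -0.708%.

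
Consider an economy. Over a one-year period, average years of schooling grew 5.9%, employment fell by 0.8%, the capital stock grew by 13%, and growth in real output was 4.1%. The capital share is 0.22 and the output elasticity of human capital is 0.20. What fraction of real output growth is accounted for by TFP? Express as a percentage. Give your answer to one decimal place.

Labor's share = 1 − 0.22 − 0.2 = 0.58.
The capital stock: 0.22 × 13 = 2.86 pp.
Average years of schooling: 0.2 × 5.9 = 1.18 pp.
Employment: 0.58 × (-0.8) = -0.464 pp.
TFP growth = 4.1 − 3.576 = 0.524%.
TFP share of growth = 0.524 / 4.1 × 100 = 12.78%.

12.8%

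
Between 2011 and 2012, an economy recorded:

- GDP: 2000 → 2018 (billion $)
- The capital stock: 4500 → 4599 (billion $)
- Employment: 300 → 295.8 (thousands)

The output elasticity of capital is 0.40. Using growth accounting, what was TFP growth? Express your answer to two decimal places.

GDP growth = (2018 − 2000) / 2000 = 0.9%.
The capital stock growth = (4599 − 4500) / 4500 = 2.2%.
Employment growth = (295.8 − 300) / 300 = -1.4%.
Labor's share = 1 − 0.4 = 0.6.
The capital stock: 0.4 × 2.2 = 0.88 pp.
Employment: 0.6 × (-1.4) = -0.84 pp.
TFP growth = 0.9 − 0.04 = 0.86%.

0.86%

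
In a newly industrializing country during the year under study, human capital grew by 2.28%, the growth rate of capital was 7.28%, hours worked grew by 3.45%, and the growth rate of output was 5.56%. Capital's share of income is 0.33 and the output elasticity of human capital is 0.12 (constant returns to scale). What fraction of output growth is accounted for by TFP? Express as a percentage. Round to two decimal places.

TFP accounted for 17.74% of growth.

Labor's share = 1 − 0.33 − 0.12 = 0.55.
Capital: 0.33 × 7.28 = 2.4024 pp.
Human capital: 0.12 × 2.28 = 0.2736 pp.
Hours worked: 0.55 × 3.45 = 1.8975 pp.
TFP growth = 5.56 − 4.5735 = 0.9865%.
TFP share of growth = 0.9865 / 5.56 × 100 = 17.7428%.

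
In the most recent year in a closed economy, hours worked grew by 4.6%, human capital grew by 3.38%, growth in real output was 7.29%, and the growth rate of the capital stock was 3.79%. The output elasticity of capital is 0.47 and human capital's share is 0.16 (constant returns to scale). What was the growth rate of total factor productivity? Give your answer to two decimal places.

Labor's share = 1 − 0.47 − 0.16 = 0.37.
The capital stock: 0.47 × 3.79 = 1.7813 pp.
Human capital: 0.16 × 3.38 = 0.5408 pp.
Hours worked: 0.37 × 4.6 = 1.702 pp.
TFP growth = 7.29 − 4.0241 = 3.2659%.

3.27%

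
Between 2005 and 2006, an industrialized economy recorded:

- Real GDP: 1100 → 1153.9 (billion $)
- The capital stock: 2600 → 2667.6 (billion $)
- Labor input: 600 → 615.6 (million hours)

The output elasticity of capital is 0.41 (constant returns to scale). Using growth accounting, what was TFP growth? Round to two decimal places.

Real GDP growth = (1153.9 − 1100) / 1100 = 4.9%.
The capital stock growth = (2667.6 − 2600) / 2600 = 2.6%.
Labor input growth = (615.6 − 600) / 600 = 2.6%.
Labor's share = 1 − 0.41 = 0.59.
The capital stock: 0.41 × 2.6 = 1.066 pp.
Labor input: 0.59 × 2.6 = 1.534 pp.
TFP growth = 4.9 − 2.6 = 2.3%.

2.30%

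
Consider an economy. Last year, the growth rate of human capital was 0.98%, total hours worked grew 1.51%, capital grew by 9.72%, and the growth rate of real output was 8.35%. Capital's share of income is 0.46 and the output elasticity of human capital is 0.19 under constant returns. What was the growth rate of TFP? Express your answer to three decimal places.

TFP grew 3.164%.

Labor's share = 1 − 0.46 − 0.19 = 0.35.
Capital: 0.46 × 9.72 = 4.4712 pp.
Human capital: 0.19 × 0.98 = 0.1862 pp.
Total hours worked: 0.35 × 1.51 = 0.5285 pp.
TFP growth = 8.35 − 5.1859 = 3.1641%.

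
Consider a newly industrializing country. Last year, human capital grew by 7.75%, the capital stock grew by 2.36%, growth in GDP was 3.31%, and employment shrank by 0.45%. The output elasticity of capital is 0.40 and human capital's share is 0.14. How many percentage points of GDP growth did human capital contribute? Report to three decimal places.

1.085 percentage points

Contribution = share × growth = 0.14 × 7.75 = 1.085 pp.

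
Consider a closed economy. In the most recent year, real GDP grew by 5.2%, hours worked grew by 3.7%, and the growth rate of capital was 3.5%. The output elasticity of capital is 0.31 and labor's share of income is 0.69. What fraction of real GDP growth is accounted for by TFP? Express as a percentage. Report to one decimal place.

30.0%

Labor's share = 1 − 0.31 = 0.69.
Capital: 0.31 × 3.5 = 1.085 pp.
Hours worked: 0.69 × 3.7 = 2.553 pp.
TFP growth = 5.2 − 3.638 = 1.562%.
TFP share of growth = 1.562 / 5.2 × 100 = 30.038%.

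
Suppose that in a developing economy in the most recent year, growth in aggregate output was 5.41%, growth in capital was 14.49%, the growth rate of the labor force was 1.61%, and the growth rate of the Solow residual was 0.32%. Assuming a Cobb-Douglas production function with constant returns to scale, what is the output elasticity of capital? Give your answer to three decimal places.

gY = gA + α·gK + (1−α)·gL, so gY − gA − gL = α(gK − gL).
5.41 − 0.32 − 1.61 = α × (14.49 − 1.61).
3.48 = 12.88 α, so α = 0.27019.

The output elasticity of capital is 0.270.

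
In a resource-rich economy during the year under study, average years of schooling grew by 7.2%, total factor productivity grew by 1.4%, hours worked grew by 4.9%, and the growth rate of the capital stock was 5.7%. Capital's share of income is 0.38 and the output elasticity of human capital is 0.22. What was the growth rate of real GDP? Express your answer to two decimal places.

7.11%

Labor's share = 1 − 0.38 − 0.22 = 0.4.
The capital stock: 0.38 × 5.7 = 2.166 pp.
Average years of schooling: 0.22 × 7.2 = 1.584 pp.
Hours worked: 0.4 × 4.9 = 1.96 pp.
Output growth = 1.4 + 5.71 = 7.11%.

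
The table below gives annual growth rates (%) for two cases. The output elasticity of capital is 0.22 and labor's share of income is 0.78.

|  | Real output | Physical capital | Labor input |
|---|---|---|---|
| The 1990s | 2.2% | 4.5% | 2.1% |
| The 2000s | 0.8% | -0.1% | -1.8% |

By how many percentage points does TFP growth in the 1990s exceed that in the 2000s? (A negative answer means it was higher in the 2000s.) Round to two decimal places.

Labor's share = 1 − 0.22 = 0.78.
The 1990s: TFP = 2.2 − 0.99 − 1.638 = -0.428%.
The 2000s: TFP = 0.8 + 0.022 + 1.404 = 2.226%.
Difference = -0.428 − (2.226) = -2.654 pp.

-2.65 percentage points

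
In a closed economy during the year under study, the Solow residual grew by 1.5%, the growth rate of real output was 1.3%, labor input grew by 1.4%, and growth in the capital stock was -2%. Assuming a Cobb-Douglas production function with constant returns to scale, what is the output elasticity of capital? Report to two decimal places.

gY = gA + α·gK + (1−α)·gL, so gY − gA − gL = α(gK − gL).
1.3 − 1.5 − 1.4 = α × (-2 − 1.4).
-1.6 = -3.4 α, so α = 0.4706.

The output elasticity of capital is 0.47.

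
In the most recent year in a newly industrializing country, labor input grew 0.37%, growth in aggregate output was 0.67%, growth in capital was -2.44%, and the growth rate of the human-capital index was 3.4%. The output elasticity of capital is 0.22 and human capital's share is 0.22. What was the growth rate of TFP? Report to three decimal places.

0.252%

Labor's share = 1 − 0.22 − 0.22 = 0.56.
Capital: 0.22 × (-2.44) = -0.5368 pp.
The human-capital index: 0.22 × 3.4 = 0.748 pp.
Labor input: 0.56 × 0.37 = 0.2072 pp.
TFP growth = 0.67 − 0.4184 = 0.2516%.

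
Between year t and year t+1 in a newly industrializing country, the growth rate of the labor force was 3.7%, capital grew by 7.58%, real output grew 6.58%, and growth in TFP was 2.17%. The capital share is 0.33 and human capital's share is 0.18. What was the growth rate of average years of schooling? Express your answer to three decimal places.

Labor's share = 1 − 0.33 − 0.18 = 0.49.
gY = gA + 0.33×7.58 + 0.49×3.7 + 0.18×g.
0.18×g = 6.58 − 2.17 − 4.3144 = 0.0956.
g = 0.0956 / 0.18 = 0.53111%.

0.531%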